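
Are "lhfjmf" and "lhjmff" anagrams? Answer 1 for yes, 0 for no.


Strings: "lhfjmf", "lhjmff"
Sorted first:  ffhjlm
Sorted second: ffhjlm
Sorted forms match => anagrams

1


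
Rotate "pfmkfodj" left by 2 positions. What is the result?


Input: "pfmkfodj", rotate left by 2
First 2 characters: "pf"
Remaining characters: "mkfodj"
Concatenate remaining + first: "mkfodj" + "pf" = "mkfodjpf"

mkfodjpf


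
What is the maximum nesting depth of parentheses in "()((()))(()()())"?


Input: "()((()))(()()())"
Tracking depth:
  Position 0 '(': depth becomes 1
  Position 1 ')': depth becomes 0
  Position 2 '(': depth becomes 1
  Position 3 '(': depth becomes 2
  Position 4 '(': depth becomes 3
  Position 5 ')': depth becomes 2
  Position 6 ')': depth becomes 1
  Position 7 ')': depth becomes 0
  Position 8 '(': depth becomes 1
  Position 9 '(': depth becomes 2
  Position 10 ')': depth becomes 1
  Position 11 '(': depth becomes 2
  Position 12 ')': depth becomes 1
  Position 13 '(': depth becomes 2
  Position 14 ')': depth becomes 1
  Position 15 ')': depth becomes 0
Maximum depth reached: 3

3


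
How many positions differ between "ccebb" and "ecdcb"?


Comparing "ccebb" and "ecdcb" position by position:
  Position 0: 'c' vs 'e' => DIFFER
  Position 1: 'c' vs 'c' => same
  Position 2: 'e' vs 'd' => DIFFER
  Position 3: 'b' vs 'c' => DIFFER
  Position 4: 'b' vs 'b' => same
Positions that differ: 3

3


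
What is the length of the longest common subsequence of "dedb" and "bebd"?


LCS of "dedb" and "bebd"
DP table:
           b    e    b    d
      0    0    0    0    0
  d   0    0    0    0    1
  e   0    0    1    1    1
  d   0    0    1    1    2
  b   0    1    1    2    2
LCS length = dp[4][4] = 2

2


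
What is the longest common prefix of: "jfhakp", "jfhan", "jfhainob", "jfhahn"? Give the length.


Words: jfhakp, jfhan, jfhainob, jfhahn
  Position 0: all 'j' => match
  Position 1: all 'f' => match
  Position 2: all 'h' => match
  Position 3: all 'a' => match
  Position 4: ('k', 'n', 'i', 'h') => mismatch, stop
LCP = "jfha" (length 4)

4


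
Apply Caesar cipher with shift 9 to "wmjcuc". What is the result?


Caesar cipher: shift "wmjcuc" by 9
  'w' (pos 22) + 9 = pos 5 = 'f'
  'm' (pos 12) + 9 = pos 21 = 'v'
  'j' (pos 9) + 9 = pos 18 = 's'
  'c' (pos 2) + 9 = pos 11 = 'l'
  'u' (pos 20) + 9 = pos 3 = 'd'
  'c' (pos 2) + 9 = pos 11 = 'l'
Result: fvsldl

fvsldl


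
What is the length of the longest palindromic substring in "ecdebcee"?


Input: "ecdebcee"
Checking substrings for palindromes:
  [6:8] "ee" (len 2) => palindrome
Longest palindromic substring: "ee" with length 2

2


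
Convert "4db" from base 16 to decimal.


Input: "4db" in base 16
Positional expansion:
  Digit '4' (value 4) x 16^2 = 1024
  Digit 'd' (value 13) x 16^1 = 208
  Digit 'b' (value 11) x 16^0 = 11
Sum = 1243

1243


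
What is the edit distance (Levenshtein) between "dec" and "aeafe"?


Computing edit distance: "dec" -> "aeafe"
DP table:
           a    e    a    f    e
      0    1    2    3    4    5
  d   1    1    2    3    4    5
  e   2    2    1    2    3    4
  c   3    3    2    2    3    4
Edit distance = dp[3][5] = 4

4


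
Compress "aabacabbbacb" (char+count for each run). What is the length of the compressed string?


Input: aabacabbbacb
Runs:
  'a' x 2 => "a2"
  'b' x 1 => "b1"
  'a' x 1 => "a1"
  'c' x 1 => "c1"
  'a' x 1 => "a1"
  'b' x 3 => "b3"
  'a' x 1 => "a1"
  'c' x 1 => "c1"
  'b' x 1 => "b1"
Compressed: "a2b1a1c1a1b3a1c1b1"
Compressed length: 18

18


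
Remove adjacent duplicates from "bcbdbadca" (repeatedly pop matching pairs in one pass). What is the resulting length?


Input: bcbdbadca
Stack-based adjacent duplicate removal:
  Read 'b': push. Stack: b
  Read 'c': push. Stack: bc
  Read 'b': push. Stack: bcb
  Read 'd': push. Stack: bcbd
  Read 'b': push. Stack: bcbdb
  Read 'a': push. Stack: bcbdba
  Read 'd': push. Stack: bcbdbad
  Read 'c': push. Stack: bcbdbadc
  Read 'a': push. Stack: bcbdbadca
Final stack: "bcbdbadca" (length 9)

9


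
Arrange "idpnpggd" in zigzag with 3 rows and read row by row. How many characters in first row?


Zigzag "idpnpggd" into 3 rows:
Placing characters:
  'i' => row 0
  'd' => row 1
  'p' => row 2
  'n' => row 1
  'p' => row 0
  'g' => row 1
  'g' => row 2
  'd' => row 1
Rows:
  Row 0: "ip"
  Row 1: "dngd"
  Row 2: "pg"
First row length: 2

2


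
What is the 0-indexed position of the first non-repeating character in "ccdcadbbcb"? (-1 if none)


Input: ccdcadbbcb
Character frequencies:
  'a': 1
  'b': 3
  'c': 4
  'd': 2
Scanning left to right for freq == 1:
  Position 0 ('c'): freq=4, skip
  Position 1 ('c'): freq=4, skip
  Position 2 ('d'): freq=2, skip
  Position 3 ('c'): freq=4, skip
  Position 4 ('a'): unique! => answer = 4

4


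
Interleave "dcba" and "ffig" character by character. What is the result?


Interleaving "dcba" and "ffig":
  Position 0: 'd' from first, 'f' from second => "df"
  Position 1: 'c' from first, 'f' from second => "cf"
  Position 2: 'b' from first, 'i' from second => "bi"
  Position 3: 'a' from first, 'g' from second => "ag"
Result: dfcfbiag

dfcfbiag


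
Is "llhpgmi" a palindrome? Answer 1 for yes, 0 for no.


Input: llhpgmi
Reversed: imgphll
  Compare pos 0 ('l') with pos 6 ('i'): MISMATCH
  Compare pos 1 ('l') with pos 5 ('m'): MISMATCH
  Compare pos 2 ('h') with pos 4 ('g'): MISMATCH
Result: not a palindrome

0


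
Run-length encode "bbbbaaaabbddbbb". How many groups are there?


Input: bbbbaaaabbddbbb
Scanning for consecutive runs:
  Group 1: 'b' x 4 (positions 0-3)
  Group 2: 'a' x 4 (positions 4-7)
  Group 3: 'b' x 2 (positions 8-9)
  Group 4: 'd' x 2 (positions 10-11)
  Group 5: 'b' x 3 (positions 12-14)
Total groups: 5

5


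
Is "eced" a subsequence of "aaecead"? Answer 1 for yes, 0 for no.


Check if "eced" is a subsequence of "aaecead"
Greedy scan:
  Position 0 ('a'): no match needed
  Position 1 ('a'): no match needed
  Position 2 ('e'): matches sub[0] = 'e'
  Position 3 ('c'): matches sub[1] = 'c'
  Position 4 ('e'): matches sub[2] = 'e'
  Position 5 ('a'): no match needed
  Position 6 ('d'): matches sub[3] = 'd'
All 4 characters matched => is a subsequence

1


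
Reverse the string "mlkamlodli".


Input: mlkamlodli
Reading characters right to left:
  Position 9: 'i'
  Position 8: 'l'
  Position 7: 'd'
  Position 6: 'o'
  Position 5: 'l'
  Position 4: 'm'
  Position 3: 'a'
  Position 2: 'k'
  Position 1: 'l'
  Position 0: 'm'
Reversed: ildolmaklm

ildolmaklm


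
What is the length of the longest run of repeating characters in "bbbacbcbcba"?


Input: "bbbacbcbcba"
Scanning for longest run:
  Position 1 ('b'): continues run of 'b', length=2
  Position 2 ('b'): continues run of 'b', length=3
  Position 3 ('a'): new char, reset run to 1
  Position 4 ('c'): new char, reset run to 1
  Position 5 ('b'): new char, reset run to 1
  Position 6 ('c'): new char, reset run to 1
  Position 7 ('b'): new char, reset run to 1
  Position 8 ('c'): new char, reset run to 1
  Position 9 ('b'): new char, reset run to 1
  Position 10 ('a'): new char, reset run to 1
Longest run: 'b' with length 3

3


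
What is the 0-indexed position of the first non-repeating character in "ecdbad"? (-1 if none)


Input: ecdbad
Character frequencies:
  'a': 1
  'b': 1
  'c': 1
  'd': 2
  'e': 1
Scanning left to right for freq == 1:
  Position 0 ('e'): unique! => answer = 0

0


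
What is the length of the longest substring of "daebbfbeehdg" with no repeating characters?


Input: "daebbfbeehdg"
Sliding window (track last position of each char):
  Position 0 ('d'): window [0,0] length 1 -- new best
  Position 1 ('a'): window [0,1] length 2 -- new best
  Position 2 ('e'): window [0,2] length 3 -- new best
  Position 3 ('b'): window [0,3] length 4 -- new best
  Position 4 ('b'): repeat (last at 3), move window start to 4
  Position 4 ('b'): window [4,4] length 1
  Position 5 ('f'): window [4,5] length 2
  Position 6 ('b'): repeat (last at 4), move window start to 5
  Position 6 ('b'): window [5,6] length 2
  Position 7 ('e'): window [5,7] length 3
  Position 8 ('e'): repeat (last at 7), move window start to 8
  Position 8 ('e'): window [8,8] length 1
  Position 9 ('h'): window [8,9] length 2
  Position 10 ('d'): window [8,10] length 3
  Position 11 ('g'): window [8,11] length 4
Longest substring with no repeats: "daeb" with length 4

4


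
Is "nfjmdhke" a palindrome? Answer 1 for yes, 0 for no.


Input: nfjmdhke
Reversed: ekhdmjfn
  Compare pos 0 ('n') with pos 7 ('e'): MISMATCH
  Compare pos 1 ('f') with pos 6 ('k'): MISMATCH
  Compare pos 2 ('j') with pos 5 ('h'): MISMATCH
  Compare pos 3 ('m') with pos 4 ('d'): MISMATCH
Result: not a palindrome

0


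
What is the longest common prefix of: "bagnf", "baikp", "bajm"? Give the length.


Words: bagnf, baikp, bajm
  Position 0: all 'b' => match
  Position 1: all 'a' => match
  Position 2: ('g', 'i', 'j') => mismatch, stop
LCP = "ba" (length 2)

2


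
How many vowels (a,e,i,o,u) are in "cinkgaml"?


Input: cinkgaml
Checking each character:
  'c' at position 0: consonant
  'i' at position 1: vowel (running total: 1)
  'n' at position 2: consonant
  'k' at position 3: consonant
  'g' at position 4: consonant
  'a' at position 5: vowel (running total: 2)
  'm' at position 6: consonant
  'l' at position 7: consonant
Total vowels: 2

2


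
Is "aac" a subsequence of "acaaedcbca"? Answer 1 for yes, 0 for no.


Check if "aac" is a subsequence of "acaaedcbca"
Greedy scan:
  Position 0 ('a'): matches sub[0] = 'a'
  Position 1 ('c'): no match needed
  Position 2 ('a'): matches sub[1] = 'a'
  Position 3 ('a'): no match needed
  Position 4 ('e'): no match needed
  Position 5 ('d'): no match needed
  Position 6 ('c'): matches sub[2] = 'c'
  Position 7 ('b'): no match needed
  Position 8 ('c'): no match needed
  Position 9 ('a'): no match needed
All 3 characters matched => is a subsequence

1


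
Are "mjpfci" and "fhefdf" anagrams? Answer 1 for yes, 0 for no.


Strings: "mjpfci", "fhefdf"
Sorted first:  cfijmp
Sorted second: defffh
Differ at position 0: 'c' vs 'd' => not anagrams

0


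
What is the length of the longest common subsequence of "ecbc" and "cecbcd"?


LCS of "ecbc" and "cecbcd"
DP table:
           c    e    c    b    c    d
      0    0    0    0    0    0    0
  e   0    0    1    1    1    1    1
  c   0    1    1    2    2    2    2
  b   0    1    1    2    3    3    3
  c   0    1    1    2    3    4    4
LCS length = dp[4][6] = 4

4


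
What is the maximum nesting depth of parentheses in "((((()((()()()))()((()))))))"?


Input: "((((()((()()()))()((()))))))"
Tracking depth:
  Position 0 '(': depth becomes 1
  Position 1 '(': depth becomes 2
  Position 2 '(': depth becomes 3
  Position 3 '(': depth becomes 4
  Position 4 '(': depth becomes 5
  Position 5 ')': depth becomes 4
  Position 6 '(': depth becomes 5
  Position 7 '(': depth becomes 6
  Position 8 '(': depth becomes 7
  Position 9 ')': depth becomes 6
  Position 10 '(': depth becomes 7
  Position 11 ')': depth becomes 6
  Position 12 '(': depth becomes 7
  Position 13 ')': depth becomes 6
  Position 14 ')': depth becomes 5
  Position 15 ')': depth becomes 4
  Position 16 '(': depth becomes 5
  Position 17 ')': depth becomes 4
  Position 18 '(': depth becomes 5
  Position 19 '(': depth becomes 6
  Position 20 '(': depth becomes 7
  Position 21 ')': depth becomes 6
  Position 22 ')': depth becomes 5
  Position 23 ')': depth becomes 4
  Position 24 ')': depth becomes 3
  Position 25 ')': depth becomes 2
  Position 26 ')': depth becomes 1
  Position 27 ')': depth becomes 0
Maximum depth reached: 7

7


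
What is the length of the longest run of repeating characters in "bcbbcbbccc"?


Input: "bcbbcbbccc"
Scanning for longest run:
  Position 1 ('c'): new char, reset run to 1
  Position 2 ('b'): new char, reset run to 1
  Position 3 ('b'): continues run of 'b', length=2
  Position 4 ('c'): new char, reset run to 1
  Position 5 ('b'): new char, reset run to 1
  Position 6 ('b'): continues run of 'b', length=2
  Position 7 ('c'): new char, reset run to 1
  Position 8 ('c'): continues run of 'c', length=2
  Position 9 ('c'): continues run of 'c', length=3
Longest run: 'c' with length 3

3


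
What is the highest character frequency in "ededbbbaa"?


Input: ededbbbaa
Character counts:
  'a': 2
  'b': 3
  'd': 2
  'e': 2
Maximum frequency: 3

3


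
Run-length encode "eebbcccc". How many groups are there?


Input: eebbcccc
Scanning for consecutive runs:
  Group 1: 'e' x 2 (positions 0-1)
  Group 2: 'b' x 2 (positions 2-3)
  Group 3: 'c' x 4 (positions 4-7)
Total groups: 3

3


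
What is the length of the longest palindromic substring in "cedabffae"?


Input: "cedabffae"
Checking substrings for palindromes:
  [5:7] "ff" (len 2) => palindrome
Longest palindromic substring: "ff" with length 2

2


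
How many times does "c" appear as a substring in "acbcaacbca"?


Searching for "c" in "acbcaacbca"
Scanning each position:
  Position 0: "a" => no
  Position 1: "c" => MATCH
  Position 2: "b" => no
  Position 3: "c" => MATCH
  Position 4: "a" => no
  Position 5: "a" => no
  Position 6: "c" => MATCH
  Position 7: "b" => no
  Position 8: "c" => MATCH
  Position 9: "a" => no
Total occurrences: 4

4


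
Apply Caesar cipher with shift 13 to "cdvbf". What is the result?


Caesar cipher: shift "cdvbf" by 13
  'c' (pos 2) + 13 = pos 15 = 'p'
  'd' (pos 3) + 13 = pos 16 = 'q'
  'v' (pos 21) + 13 = pos 8 = 'i'
  'b' (pos 1) + 13 = pos 14 = 'o'
  'f' (pos 5) + 13 = pos 18 = 's'
Result: pqios

pqios


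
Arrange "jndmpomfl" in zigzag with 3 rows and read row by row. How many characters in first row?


Zigzag "jndmpomfl" into 3 rows:
Placing characters:
  'j' => row 0
  'n' => row 1
  'd' => row 2
  'm' => row 1
  'p' => row 0
  'o' => row 1
  'm' => row 2
  'f' => row 1
  'l' => row 0
Rows:
  Row 0: "jpl"
  Row 1: "nmof"
  Row 2: "dm"
First row length: 3

3


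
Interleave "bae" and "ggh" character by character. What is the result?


Interleaving "bae" and "ggh":
  Position 0: 'b' from first, 'g' from second => "bg"
  Position 1: 'a' from first, 'g' from second => "ag"
  Position 2: 'e' from first, 'h' from second => "eh"
Result: bgageh

bgageh


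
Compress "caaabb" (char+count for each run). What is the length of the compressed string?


Input: caaabb
Runs:
  'c' x 1 => "c1"
  'a' x 3 => "a3"
  'b' x 2 => "b2"
Compressed: "c1a3b2"
Compressed length: 6

6


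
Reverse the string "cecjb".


Input: cecjb
Reading characters right to left:
  Position 4: 'b'
  Position 3: 'j'
  Position 2: 'c'
  Position 1: 'e'
  Position 0: 'c'
Reversed: bjcec

bjcec


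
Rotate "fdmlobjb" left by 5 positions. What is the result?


Input: "fdmlobjb", rotate left by 5
First 5 characters: "fdmlo"
Remaining characters: "bjb"
Concatenate remaining + first: "bjb" + "fdmlo" = "bjbfdmlo"

bjbfdmlo


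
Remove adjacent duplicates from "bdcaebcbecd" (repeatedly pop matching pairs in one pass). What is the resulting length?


Input: bdcaebcbecd
Stack-based adjacent duplicate removal:
  Read 'b': push. Stack: b
  Read 'd': push. Stack: bd
  Read 'c': push. Stack: bdc
  Read 'a': push. Stack: bdca
  Read 'e': push. Stack: bdcae
  Read 'b': push. Stack: bdcaeb
  Read 'c': push. Stack: bdcaebc
  Read 'b': push. Stack: bdcaebcb
  Read 'e': push. Stack: bdcaebcbe
  Read 'c': push. Stack: bdcaebcbec
  Read 'd': push. Stack: bdcaebcbecd
Final stack: "bdcaebcbecd" (length 11)

11


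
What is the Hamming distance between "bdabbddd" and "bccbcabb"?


Comparing "bdabbddd" and "bccbcabb" position by position:
  Position 0: 'b' vs 'b' => same
  Position 1: 'd' vs 'c' => differ
  Position 2: 'a' vs 'c' => differ
  Position 3: 'b' vs 'b' => same
  Position 4: 'b' vs 'c' => differ
  Position 5: 'd' vs 'a' => differ
  Position 6: 'd' vs 'b' => differ
  Position 7: 'd' vs 'b' => differ
Total differences (Hamming distance): 6

6


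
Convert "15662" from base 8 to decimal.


Input: "15662" in base 8
Positional expansion:
  Digit '1' (value 1) x 8^4 = 4096
  Digit '5' (value 5) x 8^3 = 2560
  Digit '6' (value 6) x 8^2 = 384
  Digit '6' (value 6) x 8^1 = 48
  Digit '2' (value 2) x 8^0 = 2
Sum = 7090

7090


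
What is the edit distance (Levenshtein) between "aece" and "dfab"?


Computing edit distance: "aece" -> "dfab"
DP table:
           d    f    a    b
      0    1    2    3    4
  a   1    1    2    2    3
  e   2    2    2    3    3
  c   3    3    3    3    4
  e   4    4    4    4    4
Edit distance = dp[4][4] = 4

4


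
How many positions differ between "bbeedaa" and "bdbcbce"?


Comparing "bbeedaa" and "bdbcbce" position by position:
  Position 0: 'b' vs 'b' => same
  Position 1: 'b' vs 'd' => DIFFER
  Position 2: 'e' vs 'b' => DIFFER
  Position 3: 'e' vs 'c' => DIFFER
  Position 4: 'd' vs 'b' => DIFFER
  Position 5: 'a' vs 'c' => DIFFER
  Position 6: 'a' vs 'e' => DIFFER
Positions that differ: 6

6


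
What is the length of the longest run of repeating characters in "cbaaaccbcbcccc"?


Input: "cbaaaccbcbcccc"
Scanning for longest run:
  Position 1 ('b'): new char, reset run to 1
  Position 2 ('a'): new char, reset run to 1
  Position 3 ('a'): continues run of 'a', length=2
  Position 4 ('a'): continues run of 'a', length=3
  Position 5 ('c'): new char, reset run to 1
  Position 6 ('c'): continues run of 'c', length=2
  Position 7 ('b'): new char, reset run to 1
  Position 8 ('c'): new char, reset run to 1
  Position 9 ('b'): new char, reset run to 1
  Position 10 ('c'): new char, reset run to 1
  Position 11 ('c'): continues run of 'c', length=2
  Position 12 ('c'): continues run of 'c', length=3
  Position 13 ('c'): continues run of 'c', length=4
Longest run: 'c' with length 4

4


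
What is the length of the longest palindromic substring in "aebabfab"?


Input: "aebabfab"
Checking substrings for palindromes:
  [2:5] "bab" (len 3) => palindrome
Longest palindromic substring: "bab" with length 3

3


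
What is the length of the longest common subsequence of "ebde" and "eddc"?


LCS of "ebde" and "eddc"
DP table:
           e    d    d    c
      0    0    0    0    0
  e   0    1    1    1    1
  b   0    1    1    1    1
  d   0    1    2    2    2
  e   0    1    2    2    2
LCS length = dp[4][4] = 2

2


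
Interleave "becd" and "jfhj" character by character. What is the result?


Interleaving "becd" and "jfhj":
  Position 0: 'b' from first, 'j' from second => "bj"
  Position 1: 'e' from first, 'f' from second => "ef"
  Position 2: 'c' from first, 'h' from second => "ch"
  Position 3: 'd' from first, 'j' from second => "dj"
Result: bjefchdj

bjefchdj


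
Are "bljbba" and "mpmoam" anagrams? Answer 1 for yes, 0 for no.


Strings: "bljbba", "mpmoam"
Sorted first:  abbbjl
Sorted second: ammmop
Differ at position 1: 'b' vs 'm' => not anagrams

0


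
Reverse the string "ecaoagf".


Input: ecaoagf
Reading characters right to left:
  Position 6: 'f'
  Position 5: 'g'
  Position 4: 'a'
  Position 3: 'o'
  Position 2: 'a'
  Position 1: 'c'
  Position 0: 'e'
Reversed: fgaoace

fgaoace


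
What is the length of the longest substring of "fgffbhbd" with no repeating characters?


Input: "fgffbhbd"
Sliding window (track last position of each char):
  Position 0 ('f'): window [0,0] length 1 -- new best
  Position 1 ('g'): window [0,1] length 2 -- new best
  Position 2 ('f'): repeat (last at 0), move window start to 1
  Position 2 ('f'): window [1,2] length 2
  Position 3 ('f'): repeat (last at 2), move window start to 3
  Position 3 ('f'): window [3,3] length 1
  Position 4 ('b'): window [3,4] length 2
  Position 5 ('h'): window [3,5] length 3 -- new best
  Position 6 ('b'): repeat (last at 4), move window start to 5
  Position 6 ('b'): window [5,6] length 2
  Position 7 ('d'): window [5,7] length 3
Longest substring with no repeats: "fbh" with length 3

3


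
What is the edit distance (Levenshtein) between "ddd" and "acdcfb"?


Computing edit distance: "ddd" -> "acdcfb"
DP table:
           a    c    d    c    f    b
      0    1    2    3    4    5    6
  d   1    1    2    2    3    4    5
  d   2    2    2    2    3    4    5
  d   3    3    3    2    3    4    5
Edit distance = dp[3][6] = 5

5


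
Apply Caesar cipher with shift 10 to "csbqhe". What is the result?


Caesar cipher: shift "csbqhe" by 10
  'c' (pos 2) + 10 = pos 12 = 'm'
  's' (pos 18) + 10 = pos 2 = 'c'
  'b' (pos 1) + 10 = pos 11 = 'l'
  'q' (pos 16) + 10 = pos 0 = 'a'
  'h' (pos 7) + 10 = pos 17 = 'r'
  'e' (pos 4) + 10 = pos 14 = 'o'
Result: mclaro

mclaro


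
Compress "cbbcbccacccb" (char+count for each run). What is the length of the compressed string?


Input: cbbcbccacccb
Runs:
  'c' x 1 => "c1"
  'b' x 2 => "b2"
  'c' x 1 => "c1"
  'b' x 1 => "b1"
  'c' x 2 => "c2"
  'a' x 1 => "a1"
  'c' x 3 => "c3"
  'b' x 1 => "b1"
Compressed: "c1b2c1b1c2a1c3b1"
Compressed length: 16

16


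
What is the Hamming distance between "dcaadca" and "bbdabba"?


Comparing "dcaadca" and "bbdabba" position by position:
  Position 0: 'd' vs 'b' => differ
  Position 1: 'c' vs 'b' => differ
  Position 2: 'a' vs 'd' => differ
  Position 3: 'a' vs 'a' => same
  Position 4: 'd' vs 'b' => differ
  Position 5: 'c' vs 'b' => differ
  Position 6: 'a' vs 'a' => same
Total differences (Hamming distance): 5

5


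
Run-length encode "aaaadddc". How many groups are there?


Input: aaaadddc
Scanning for consecutive runs:
  Group 1: 'a' x 4 (positions 0-3)
  Group 2: 'd' x 3 (positions 4-6)
  Group 3: 'c' x 1 (positions 7-7)
Total groups: 3

3


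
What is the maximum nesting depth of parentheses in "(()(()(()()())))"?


Input: "(()(()(()()())))"
Tracking depth:
  Position 0 '(': depth becomes 1
  Position 1 '(': depth becomes 2
  Position 2 ')': depth becomes 1
  Position 3 '(': depth becomes 2
  Position 4 '(': depth becomes 3
  Position 5 ')': depth becomes 2
  Position 6 '(': depth becomes 3
  Position 7 '(': depth becomes 4
  Position 8 ')': depth becomes 3
  Position 9 '(': depth becomes 4
  Position 10 ')': depth becomes 3
  Position 11 '(': depth becomes 4
  Position 12 ')': depth becomes 3
  Position 13 ')': depth becomes 2
  Position 14 ')': depth becomes 1
  Position 15 ')': depth becomes 0
Maximum depth reached: 4

4


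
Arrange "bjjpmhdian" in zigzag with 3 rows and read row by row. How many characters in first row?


Zigzag "bjjpmhdian" into 3 rows:
Placing characters:
  'b' => row 0
  'j' => row 1
  'j' => row 2
  'p' => row 1
  'm' => row 0
  'h' => row 1
  'd' => row 2
  'i' => row 1
  'a' => row 0
  'n' => row 1
Rows:
  Row 0: "bma"
  Row 1: "jphin"
  Row 2: "jd"
First row length: 3

3


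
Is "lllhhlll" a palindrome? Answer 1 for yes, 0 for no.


Input: lllhhlll
Reversed: lllhhlll
  Compare pos 0 ('l') with pos 7 ('l'): match
  Compare pos 1 ('l') with pos 6 ('l'): match
  Compare pos 2 ('l') with pos 5 ('l'): match
  Compare pos 3 ('h') with pos 4 ('h'): match
Result: palindrome

1


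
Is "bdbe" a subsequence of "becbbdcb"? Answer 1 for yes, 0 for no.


Check if "bdbe" is a subsequence of "becbbdcb"
Greedy scan:
  Position 0 ('b'): matches sub[0] = 'b'
  Position 1 ('e'): no match needed
  Position 2 ('c'): no match needed
  Position 3 ('b'): no match needed
  Position 4 ('b'): no match needed
  Position 5 ('d'): matches sub[1] = 'd'
  Position 6 ('c'): no match needed
  Position 7 ('b'): matches sub[2] = 'b'
Only matched 3/4 characters => not a subsequence

0


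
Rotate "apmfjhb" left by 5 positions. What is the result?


Input: "apmfjhb", rotate left by 5
First 5 characters: "apmfj"
Remaining characters: "hb"
Concatenate remaining + first: "hb" + "apmfj" = "hbapmfj"

hbapmfj


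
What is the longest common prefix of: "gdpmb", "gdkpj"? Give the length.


Words: gdpmb, gdkpj
  Position 0: all 'g' => match
  Position 1: all 'd' => match
  Position 2: ('p', 'k') => mismatch, stop
LCP = "gd" (length 2)

2


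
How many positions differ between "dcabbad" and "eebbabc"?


Comparing "dcabbad" and "eebbabc" position by position:
  Position 0: 'd' vs 'e' => DIFFER
  Position 1: 'c' vs 'e' => DIFFER
  Position 2: 'a' vs 'b' => DIFFER
  Position 3: 'b' vs 'b' => same
  Position 4: 'b' vs 'a' => DIFFER
  Position 5: 'a' vs 'b' => DIFFER
  Position 6: 'd' vs 'c' => DIFFER
Positions that differ: 6

6


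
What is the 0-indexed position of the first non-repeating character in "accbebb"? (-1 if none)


Input: accbebb
Character frequencies:
  'a': 1
  'b': 3
  'c': 2
  'e': 1
Scanning left to right for freq == 1:
  Position 0 ('a'): unique! => answer = 0

0


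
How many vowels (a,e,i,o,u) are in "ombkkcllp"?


Input: ombkkcllp
Checking each character:
  'o' at position 0: vowel (running total: 1)
  'm' at position 1: consonant
  'b' at position 2: consonant
  'k' at position 3: consonant
  'k' at position 4: consonant
  'c' at position 5: consonant
  'l' at position 6: consonant
  'l' at position 7: consonant
  'p' at position 8: consonant
Total vowels: 1

1


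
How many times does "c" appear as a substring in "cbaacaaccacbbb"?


Searching for "c" in "cbaacaaccacbbb"
Scanning each position:
  Position 0: "c" => MATCH
  Position 1: "b" => no
  Position 2: "a" => no
  Position 3: "a" => no
  Position 4: "c" => MATCH
  Position 5: "a" => no
  Position 6: "a" => no
  Position 7: "c" => MATCH
  Position 8: "c" => MATCH
  Position 9: "a" => no
  Position 10: "c" => MATCH
  Position 11: "b" => no
  Position 12: "b" => no
  Position 13: "b" => no
Total occurrences: 5

5


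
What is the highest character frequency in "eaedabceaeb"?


Input: eaedabceaeb
Character counts:
  'a': 3
  'b': 2
  'c': 1
  'd': 1
  'e': 4
Maximum frequency: 4

4


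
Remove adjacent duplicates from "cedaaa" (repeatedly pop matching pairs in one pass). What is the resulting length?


Input: cedaaa
Stack-based adjacent duplicate removal:
  Read 'c': push. Stack: c
  Read 'e': push. Stack: ce
  Read 'd': push. Stack: ced
  Read 'a': push. Stack: ceda
  Read 'a': matches stack top 'a' => pop. Stack: ced
  Read 'a': push. Stack: ceda
Final stack: "ceda" (length 4)

4


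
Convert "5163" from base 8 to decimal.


Input: "5163" in base 8
Positional expansion:
  Digit '5' (value 5) x 8^3 = 2560
  Digit '1' (value 1) x 8^2 = 64
  Digit '6' (value 6) x 8^1 = 48
  Digit '3' (value 3) x 8^0 = 3
Sum = 2675

2675


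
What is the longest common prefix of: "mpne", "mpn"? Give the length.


Words: mpne, mpn
  Position 0: all 'm' => match
  Position 1: all 'p' => match
  Position 2: all 'n' => match
LCP = "mpn" (length 3)

3


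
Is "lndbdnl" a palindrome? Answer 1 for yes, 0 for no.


Input: lndbdnl
Reversed: lndbdnl
  Compare pos 0 ('l') with pos 6 ('l'): match
  Compare pos 1 ('n') with pos 5 ('n'): match
  Compare pos 2 ('d') with pos 4 ('d'): match
Result: palindrome

1


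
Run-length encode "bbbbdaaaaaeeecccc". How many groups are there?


Input: bbbbdaaaaaeeecccc
Scanning for consecutive runs:
  Group 1: 'b' x 4 (positions 0-3)
  Group 2: 'd' x 1 (positions 4-4)
  Group 3: 'a' x 5 (positions 5-9)
  Group 4: 'e' x 3 (positions 10-12)
  Group 5: 'c' x 4 (positions 13-16)
Total groups: 5

5


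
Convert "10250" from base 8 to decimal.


Input: "10250" in base 8
Positional expansion:
  Digit '1' (value 1) x 8^4 = 4096
  Digit '0' (value 0) x 8^3 = 0
  Digit '2' (value 2) x 8^2 = 128
  Digit '5' (value 5) x 8^1 = 40
  Digit '0' (value 0) x 8^0 = 0
Sum = 4264

4264


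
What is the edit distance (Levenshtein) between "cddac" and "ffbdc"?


Computing edit distance: "cddac" -> "ffbdc"
DP table:
           f    f    b    d    c
      0    1    2    3    4    5
  c   1    1    2    3    4    4
  d   2    2    2    3    3    4
  d   3    3    3    3    3    4
  a   4    4    4    4    4    4
  c   5    5    5    5    5    4
Edit distance = dp[5][5] = 4

4


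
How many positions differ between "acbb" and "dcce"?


Comparing "acbb" and "dcce" position by position:
  Position 0: 'a' vs 'd' => DIFFER
  Position 1: 'c' vs 'c' => same
  Position 2: 'b' vs 'c' => DIFFER
  Position 3: 'b' vs 'e' => DIFFER
Positions that differ: 3

3


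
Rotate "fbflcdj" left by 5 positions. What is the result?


Input: "fbflcdj", rotate left by 5
First 5 characters: "fbflc"
Remaining characters: "dj"
Concatenate remaining + first: "dj" + "fbflc" = "djfbflc"

djfbflc


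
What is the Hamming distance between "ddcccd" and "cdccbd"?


Comparing "ddcccd" and "cdccbd" position by position:
  Position 0: 'd' vs 'c' => differ
  Position 1: 'd' vs 'd' => same
  Position 2: 'c' vs 'c' => same
  Position 3: 'c' vs 'c' => same
  Position 4: 'c' vs 'b' => differ
  Position 5: 'd' vs 'd' => same
Total differences (Hamming distance): 2

2


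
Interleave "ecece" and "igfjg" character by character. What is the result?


Interleaving "ecece" and "igfjg":
  Position 0: 'e' from first, 'i' from second => "ei"
  Position 1: 'c' from first, 'g' from second => "cg"
  Position 2: 'e' from first, 'f' from second => "ef"
  Position 3: 'c' from first, 'j' from second => "cj"
  Position 4: 'e' from first, 'g' from second => "eg"
Result: eicgefcjeg

eicgefcjeg


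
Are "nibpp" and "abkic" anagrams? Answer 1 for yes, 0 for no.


Strings: "nibpp", "abkic"
Sorted first:  binpp
Sorted second: abcik
Differ at position 0: 'b' vs 'a' => not anagrams

0


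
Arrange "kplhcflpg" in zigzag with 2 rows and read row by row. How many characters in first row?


Zigzag "kplhcflpg" into 2 rows:
Placing characters:
  'k' => row 0
  'p' => row 1
  'l' => row 0
  'h' => row 1
  'c' => row 0
  'f' => row 1
  'l' => row 0
  'p' => row 1
  'g' => row 0
Rows:
  Row 0: "klclg"
  Row 1: "phfp"
First row length: 5

5


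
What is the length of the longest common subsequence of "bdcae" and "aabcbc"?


LCS of "bdcae" and "aabcbc"
DP table:
           a    a    b    c    b    c
      0    0    0    0    0    0    0
  b   0    0    0    1    1    1    1
  d   0    0    0    1    1    1    1
  c   0    0    0    1    2    2    2
  a   0    1    1    1    2    2    2
  e   0    1    1    1    2    2    2
LCS length = dp[5][6] = 2

2


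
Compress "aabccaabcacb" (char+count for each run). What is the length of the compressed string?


Input: aabccaabcacb
Runs:
  'a' x 2 => "a2"
  'b' x 1 => "b1"
  'c' x 2 => "c2"
  'a' x 2 => "a2"
  'b' x 1 => "b1"
  'c' x 1 => "c1"
  'a' x 1 => "a1"
  'c' x 1 => "c1"
  'b' x 1 => "b1"
Compressed: "a2b1c2a2b1c1a1c1b1"
Compressed length: 18

18


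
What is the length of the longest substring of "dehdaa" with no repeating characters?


Input: "dehdaa"
Sliding window (track last position of each char):
  Position 0 ('d'): window [0,0] length 1 -- new best
  Position 1 ('e'): window [0,1] length 2 -- new best
  Position 2 ('h'): window [0,2] length 3 -- new best
  Position 3 ('d'): repeat (last at 0), move window start to 1
  Position 3 ('d'): window [1,3] length 3
  Position 4 ('a'): window [1,4] length 4 -- new best
  Position 5 ('a'): repeat (last at 4), move window start to 5
  Position 5 ('a'): window [5,5] length 1
Longest substring with no repeats: "ehda" with length 4

4


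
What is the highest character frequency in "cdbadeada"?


Input: cdbadeada
Character counts:
  'a': 3
  'b': 1
  'c': 1
  'd': 3
  'e': 1
Maximum frequency: 3

3


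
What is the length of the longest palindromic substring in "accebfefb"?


Input: "accebfefb"
Checking substrings for palindromes:
  [4:9] "bfefb" (len 5) => palindrome
  [5:8] "fef" (len 3) => palindrome
  [1:3] "cc" (len 2) => palindrome
Longest palindromic substring: "bfefb" with length 5

5


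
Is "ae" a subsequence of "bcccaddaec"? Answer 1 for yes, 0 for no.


Check if "ae" is a subsequence of "bcccaddaec"
Greedy scan:
  Position 0 ('b'): no match needed
  Position 1 ('c'): no match needed
  Position 2 ('c'): no match needed
  Position 3 ('c'): no match needed
  Position 4 ('a'): matches sub[0] = 'a'
  Position 5 ('d'): no match needed
  Position 6 ('d'): no match needed
  Position 7 ('a'): no match needed
  Position 8 ('e'): matches sub[1] = 'e'
  Position 9 ('c'): no match needed
All 2 characters matched => is a subsequence

1


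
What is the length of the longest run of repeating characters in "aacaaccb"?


Input: "aacaaccb"
Scanning for longest run:
  Position 1 ('a'): continues run of 'a', length=2
  Position 2 ('c'): new char, reset run to 1
  Position 3 ('a'): new char, reset run to 1
  Position 4 ('a'): continues run of 'a', length=2
  Position 5 ('c'): new char, reset run to 1
  Position 6 ('c'): continues run of 'c', length=2
  Position 7 ('b'): new char, reset run to 1
Longest run: 'a' with length 2

2


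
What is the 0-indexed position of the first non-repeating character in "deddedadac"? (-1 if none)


Input: deddedadac
Character frequencies:
  'a': 2
  'c': 1
  'd': 5
  'e': 2
Scanning left to right for freq == 1:
  Position 0 ('d'): freq=5, skip
  Position 1 ('e'): freq=2, skip
  Position 2 ('d'): freq=5, skip
  Position 3 ('d'): freq=5, skip
  Position 4 ('e'): freq=2, skip
  Position 5 ('d'): freq=5, skip
  Position 6 ('a'): freq=2, skip
  Position 7 ('d'): freq=5, skip
  Position 8 ('a'): freq=2, skip
  Position 9 ('c'): unique! => answer = 9

9


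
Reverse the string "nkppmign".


Input: nkppmign
Reading characters right to left:
  Position 7: 'n'
  Position 6: 'g'
  Position 5: 'i'
  Position 4: 'm'
  Position 3: 'p'
  Position 2: 'p'
  Position 1: 'k'
  Position 0: 'n'
Reversed: ngimppkn

ngimppkn


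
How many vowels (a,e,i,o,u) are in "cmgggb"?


Input: cmgggb
Checking each character:
  'c' at position 0: consonant
  'm' at position 1: consonant
  'g' at position 2: consonant
  'g' at position 3: consonant
  'g' at position 4: consonant
  'b' at position 5: consonant
Total vowels: 0

0


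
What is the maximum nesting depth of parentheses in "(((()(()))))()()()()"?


Input: "(((()(()))))()()()()"
Tracking depth:
  Position 0 '(': depth becomes 1
  Position 1 '(': depth becomes 2
  Position 2 '(': depth becomes 3
  Position 3 '(': depth becomes 4
  Position 4 ')': depth becomes 3
  Position 5 '(': depth becomes 4
  Position 6 '(': depth becomes 5
  Position 7 ')': depth becomes 4
  Position 8 ')': depth becomes 3
  Position 9 ')': depth becomes 2
  Position 10 ')': depth becomes 1
  Position 11 ')': depth becomes 0
  Position 12 '(': depth becomes 1
  Position 13 ')': depth becomes 0
  Position 14 '(': depth becomes 1
  Position 15 ')': depth becomes 0
  Position 16 '(': depth becomes 1
  Position 17 ')': depth becomes 0
  Position 18 '(': depth becomes 1
  Position 19 ')': depth becomes 0
Maximum depth reached: 5

5


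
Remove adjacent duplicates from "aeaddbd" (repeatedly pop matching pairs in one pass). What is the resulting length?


Input: aeaddbd
Stack-based adjacent duplicate removal:
  Read 'a': push. Stack: a
  Read 'e': push. Stack: ae
  Read 'a': push. Stack: aea
  Read 'd': push. Stack: aead
  Read 'd': matches stack top 'd' => pop. Stack: aea
  Read 'b': push. Stack: aeab
  Read 'd': push. Stack: aeabd
Final stack: "aeabd" (length 5)

5


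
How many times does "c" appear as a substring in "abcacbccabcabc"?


Searching for "c" in "abcacbccabcabc"
Scanning each position:
  Position 0: "a" => no
  Position 1: "b" => no
  Position 2: "c" => MATCH
  Position 3: "a" => no
  Position 4: "c" => MATCH
  Position 5: "b" => no
  Position 6: "c" => MATCH
  Position 7: "c" => MATCH
  Position 8: "a" => no
  Position 9: "b" => no
  Position 10: "c" => MATCH
  Position 11: "a" => no
  Position 12: "b" => no
  Position 13: "c" => MATCH
Total occurrences: 6

6


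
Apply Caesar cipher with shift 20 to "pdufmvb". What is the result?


Caesar cipher: shift "pdufmvb" by 20
  'p' (pos 15) + 20 = pos 9 = 'j'
  'd' (pos 3) + 20 = pos 23 = 'x'
  'u' (pos 20) + 20 = pos 14 = 'o'
  'f' (pos 5) + 20 = pos 25 = 'z'
  'm' (pos 12) + 20 = pos 6 = 'g'
  'v' (pos 21) + 20 = pos 15 = 'p'
  'b' (pos 1) + 20 = pos 21 = 'v'
Result: jxozgpv

jxozgpv


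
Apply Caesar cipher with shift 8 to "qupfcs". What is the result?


Caesar cipher: shift "qupfcs" by 8
  'q' (pos 16) + 8 = pos 24 = 'y'
  'u' (pos 20) + 8 = pos 2 = 'c'
  'p' (pos 15) + 8 = pos 23 = 'x'
  'f' (pos 5) + 8 = pos 13 = 'n'
  'c' (pos 2) + 8 = pos 10 = 'k'
  's' (pos 18) + 8 = pos 0 = 'a'
Result: ycxnka

ycxnka


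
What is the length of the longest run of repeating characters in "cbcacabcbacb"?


Input: "cbcacabcbacb"
Scanning for longest run:
  Position 1 ('b'): new char, reset run to 1
  Position 2 ('c'): new char, reset run to 1
  Position 3 ('a'): new char, reset run to 1
  Position 4 ('c'): new char, reset run to 1
  Position 5 ('a'): new char, reset run to 1
  Position 6 ('b'): new char, reset run to 1
  Position 7 ('c'): new char, reset run to 1
  Position 8 ('b'): new char, reset run to 1
  Position 9 ('a'): new char, reset run to 1
  Position 10 ('c'): new char, reset run to 1
  Position 11 ('b'): new char, reset run to 1
Longest run: 'c' with length 1

1


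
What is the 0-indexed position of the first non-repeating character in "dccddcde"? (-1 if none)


Input: dccddcde
Character frequencies:
  'c': 3
  'd': 4
  'e': 1
Scanning left to right for freq == 1:
  Position 0 ('d'): freq=4, skip
  Position 1 ('c'): freq=3, skip
  Position 2 ('c'): freq=3, skip
  Position 3 ('d'): freq=4, skip
  Position 4 ('d'): freq=4, skip
  Position 5 ('c'): freq=3, skip
  Position 6 ('d'): freq=4, skip
  Position 7 ('e'): unique! => answer = 7

7


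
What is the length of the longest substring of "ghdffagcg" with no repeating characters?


Input: "ghdffagcg"
Sliding window (track last position of each char):
  Position 0 ('g'): window [0,0] length 1 -- new best
  Position 1 ('h'): window [0,1] length 2 -- new best
  Position 2 ('d'): window [0,2] length 3 -- new best
  Position 3 ('f'): window [0,3] length 4 -- new best
  Position 4 ('f'): repeat (last at 3), move window start to 4
  Position 4 ('f'): window [4,4] length 1
  Position 5 ('a'): window [4,5] length 2
  Position 6 ('g'): window [4,6] length 3
  Position 7 ('c'): window [4,7] length 4
  Position 8 ('g'): repeat (last at 6), move window start to 7
  Position 8 ('g'): window [7,8] length 2
Longest substring with no repeats: "ghdf" with length 4

4


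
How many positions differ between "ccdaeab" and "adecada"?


Comparing "ccdaeab" and "adecada" position by position:
  Position 0: 'c' vs 'a' => DIFFER
  Position 1: 'c' vs 'd' => DIFFER
  Position 2: 'd' vs 'e' => DIFFER
  Position 3: 'a' vs 'c' => DIFFER
  Position 4: 'e' vs 'a' => DIFFER
  Position 5: 'a' vs 'd' => DIFFER
  Position 6: 'b' vs 'a' => DIFFER
Positions that differ: 7

7


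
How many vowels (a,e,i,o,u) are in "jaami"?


Input: jaami
Checking each character:
  'j' at position 0: consonant
  'a' at position 1: vowel (running total: 1)
  'a' at position 2: vowel (running total: 2)
  'm' at position 3: consonant
  'i' at position 4: vowel (running total: 3)
Total vowels: 3

3


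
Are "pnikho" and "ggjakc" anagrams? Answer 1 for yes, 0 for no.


Strings: "pnikho", "ggjakc"
Sorted first:  hiknop
Sorted second: acggjk
Differ at position 0: 'h' vs 'a' => not anagrams

0


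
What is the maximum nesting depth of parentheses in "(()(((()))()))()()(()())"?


Input: "(()(((()))()))()()(()())"
Tracking depth:
  Position 0 '(': depth becomes 1
  Position 1 '(': depth becomes 2
  Position 2 ')': depth becomes 1
  Position 3 '(': depth becomes 2
  Position 4 '(': depth becomes 3
  Position 5 '(': depth becomes 4
  Position 6 '(': depth becomes 5
  Position 7 ')': depth becomes 4
  Position 8 ')': depth becomes 3
  Position 9 ')': depth becomes 2
  Position 10 '(': depth becomes 3
  Position 11 ')': depth becomes 2
  Position 12 ')': depth becomes 1
  Position 13 ')': depth becomes 0
  Position 14 '(': depth becomes 1
  Position 15 ')': depth becomes 0
  Position 16 '(': depth becomes 1
  Position 17 ')': depth becomes 0
  Position 18 '(': depth becomes 1
  Position 19 '(': depth becomes 2
  Position 20 ')': depth becomes 1
  Position 21 '(': depth becomes 2
  Position 22 ')': depth becomes 1
  Position 23 ')': depth becomes 0
Maximum depth reached: 5

5
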